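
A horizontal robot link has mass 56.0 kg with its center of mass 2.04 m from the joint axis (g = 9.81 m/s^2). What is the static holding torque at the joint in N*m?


tau = m*g*L = 56.0 * 9.81 * 2.04 = 1120.6944

1120.6944 N*m


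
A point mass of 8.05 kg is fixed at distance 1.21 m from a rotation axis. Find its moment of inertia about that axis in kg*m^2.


I = m*r^2 = 8.05*1.21^2 = 11.7860

11.7860 kg*m^2


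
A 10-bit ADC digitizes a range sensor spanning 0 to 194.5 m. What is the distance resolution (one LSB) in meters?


res = range / 2^n = 194.5/2^10 = 194.5/1024 = 0.1899

0.1899 m


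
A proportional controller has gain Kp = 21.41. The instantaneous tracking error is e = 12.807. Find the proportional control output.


u_P = Kp * e = 21.41 * 12.807 = 274.1979

274.1979


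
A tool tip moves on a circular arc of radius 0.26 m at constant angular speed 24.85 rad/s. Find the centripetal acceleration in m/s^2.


a_c = omega^2 * r = 24.85^2 * 0.26 = 160.5559

160.5559 m/s^2


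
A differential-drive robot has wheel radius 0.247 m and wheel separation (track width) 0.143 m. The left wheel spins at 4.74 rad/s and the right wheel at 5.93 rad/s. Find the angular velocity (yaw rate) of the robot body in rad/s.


omega = r*(wR - wL)/L = 0.247*(5.93 - (4.74))/0.143 = 2.0555

2.0555 rad/s


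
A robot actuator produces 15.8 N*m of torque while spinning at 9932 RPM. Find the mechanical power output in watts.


omega = 9932 * 2*pi/60 = 1040.076608 rad/s
P = tau * omega = 15.8 * 1040.076608 = 16433.2104

16433.2104 W


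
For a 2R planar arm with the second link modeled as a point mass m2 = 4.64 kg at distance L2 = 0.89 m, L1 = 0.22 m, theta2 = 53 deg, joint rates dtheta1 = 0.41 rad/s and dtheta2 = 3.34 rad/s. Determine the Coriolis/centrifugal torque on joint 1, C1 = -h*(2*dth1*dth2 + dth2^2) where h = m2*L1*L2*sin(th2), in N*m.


h = m2*L1*L2*sin(th2) = 4.64*0.22*0.89*sin(53 deg) = 0.725570
C1 = -h*(2*0.41*3.34 + 3.34^2) = -0.725570*13.8944 = -10.0814

-10.0814 N*m


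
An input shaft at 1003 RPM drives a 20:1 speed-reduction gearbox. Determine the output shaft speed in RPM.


omega_out = omega_in / N = 1003 / 20 = 50.1500

50.1500 RPM


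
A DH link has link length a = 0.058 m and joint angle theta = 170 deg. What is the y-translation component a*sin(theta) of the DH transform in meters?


a*sin(theta) = 0.058*sin(170 deg) = 0.0101

0.0101 m


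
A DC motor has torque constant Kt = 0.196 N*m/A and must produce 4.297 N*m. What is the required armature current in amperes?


I = tau / Kt = 4.297/0.196 = 21.9235

21.9235 A


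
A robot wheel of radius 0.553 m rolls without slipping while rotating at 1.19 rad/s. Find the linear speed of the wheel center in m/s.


v = omega * r = 1.19 * 0.553 = 0.6581

0.6581 m/s


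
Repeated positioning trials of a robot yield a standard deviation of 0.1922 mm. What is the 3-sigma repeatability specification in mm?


repeatability = 3*sigma = 3*0.1922 = 0.5766

0.5766 mm


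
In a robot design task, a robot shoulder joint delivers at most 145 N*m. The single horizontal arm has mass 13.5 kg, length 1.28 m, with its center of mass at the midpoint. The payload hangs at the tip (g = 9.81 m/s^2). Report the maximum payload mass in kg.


tau_arm = m_arm*g*(L/2) = 13.5*9.81*1.28/2 = 84.7584 N*m
tau_payload = tau_max - tau_arm = 145 - 84.7584 = 60.2416
m_payload = tau_payload / (g*L) = 60.2416 / (9.81*1.28) = 4.7975

4.7975 kg


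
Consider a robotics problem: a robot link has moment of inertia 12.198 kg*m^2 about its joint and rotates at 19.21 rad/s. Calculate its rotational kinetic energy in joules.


KE = (1/2)*I*omega^2 = 0.5*12.198*19.21^2 = 2250.6780

2250.6780 J


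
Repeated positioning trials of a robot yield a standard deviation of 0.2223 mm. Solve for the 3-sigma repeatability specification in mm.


repeatability = 3*sigma = 3*0.2223 = 0.6669

0.6669 mm


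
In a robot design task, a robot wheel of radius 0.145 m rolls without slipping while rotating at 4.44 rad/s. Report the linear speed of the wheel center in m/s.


v = omega * r = 4.44 * 0.145 = 0.6438

0.6438 m/s


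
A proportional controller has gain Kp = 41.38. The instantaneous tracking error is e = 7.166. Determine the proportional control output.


u_P = Kp * e = 41.38 * 7.166 = 296.5291

296.5291


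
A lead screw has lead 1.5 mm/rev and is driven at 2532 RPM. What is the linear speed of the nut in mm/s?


v = lead * (RPM/60) = 1.5*2532/60 = 63.3000

63.3000 mm/s


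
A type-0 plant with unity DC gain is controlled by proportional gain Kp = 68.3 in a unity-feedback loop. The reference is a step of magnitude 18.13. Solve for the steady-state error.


e_ss = R/(1 + Kp) = 18.13/(1 + 68.3) = 18.13/69.3000 = 0.2616

0.2616


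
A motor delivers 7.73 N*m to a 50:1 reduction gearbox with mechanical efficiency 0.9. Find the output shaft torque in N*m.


tau_out = tau_in * N * eta = 7.73 * 50 * 0.9 = 347.8500

347.8500 N*m


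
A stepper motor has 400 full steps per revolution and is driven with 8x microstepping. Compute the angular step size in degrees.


step = 360/(400*8) = 360/3200 = 0.1125

0.1125 degrees


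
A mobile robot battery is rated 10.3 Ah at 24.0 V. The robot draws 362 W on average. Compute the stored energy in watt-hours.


E = capacity * V = 10.3*24.0 = 247.2000

247.2000 Wh


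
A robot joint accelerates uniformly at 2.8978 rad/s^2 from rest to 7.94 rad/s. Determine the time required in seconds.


t = delta_omega / alpha = 7.94 / 2.8978 = 2.7400

2.7400 s


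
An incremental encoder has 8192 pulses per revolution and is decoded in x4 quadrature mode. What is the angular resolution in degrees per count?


resolution = 360 / (PPR * 4) = 360 / 32768 = 0.0110

0.0110 degrees


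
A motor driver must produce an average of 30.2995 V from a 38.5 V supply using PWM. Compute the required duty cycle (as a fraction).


D = V_avg/V_supply = 30.2995/38.5 = 0.7870

0.7870


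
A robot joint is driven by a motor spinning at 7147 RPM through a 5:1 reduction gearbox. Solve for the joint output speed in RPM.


omega_joint = omega_motor / N = 7147 / 5 = 1429.4000

1429.4000 RPM


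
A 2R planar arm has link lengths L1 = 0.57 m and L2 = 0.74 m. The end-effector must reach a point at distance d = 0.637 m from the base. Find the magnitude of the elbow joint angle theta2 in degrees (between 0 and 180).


cos(th2) = (d^2 - L1^2 - L2^2)/(2*L1*L2) = (0.637^2 - 0.57^2 - 0.74^2)/(2*0.57*0.74) = -0.55326102
th2 = acos(-0.55326102) = 123.5910 deg

123.5910 degrees


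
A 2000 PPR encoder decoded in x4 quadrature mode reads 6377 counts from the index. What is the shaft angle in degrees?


angle = counts * 360 / (PPR*4) = 6377 * 360 / 8000 = 286.9650

286.9650 degrees


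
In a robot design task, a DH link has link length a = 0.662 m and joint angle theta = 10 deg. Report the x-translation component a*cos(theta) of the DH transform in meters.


a*cos(theta) = 0.662*cos(10 deg) = 0.6519

0.6519 m


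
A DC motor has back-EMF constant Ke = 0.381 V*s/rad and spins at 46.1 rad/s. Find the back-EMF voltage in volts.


V_emf = Ke * omega = 0.381*46.1 = 17.5641

17.5641 V


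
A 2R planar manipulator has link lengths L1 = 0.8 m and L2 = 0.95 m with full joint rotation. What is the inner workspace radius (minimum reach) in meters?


r_min = |L1 - L2| = |0.8 - 0.95| = 0.1500

0.1500 m


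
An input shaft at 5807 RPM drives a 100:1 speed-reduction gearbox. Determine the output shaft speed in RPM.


omega_out = omega_in / N = 5807 / 100 = 58.0700

58.0700 RPM


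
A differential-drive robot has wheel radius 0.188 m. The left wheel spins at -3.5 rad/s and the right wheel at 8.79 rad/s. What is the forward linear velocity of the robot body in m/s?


v = r*(wR + wL)/2 = 0.188*(8.79 + -3.5)/2 = 0.4973

0.4973 m/s


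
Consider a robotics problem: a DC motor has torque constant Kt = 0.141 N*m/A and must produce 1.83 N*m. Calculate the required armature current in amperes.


I = tau / Kt = 1.83/0.141 = 12.9787

12.9787 A


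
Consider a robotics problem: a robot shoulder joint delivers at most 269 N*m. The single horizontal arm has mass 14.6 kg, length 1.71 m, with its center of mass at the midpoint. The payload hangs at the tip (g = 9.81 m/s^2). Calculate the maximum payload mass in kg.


tau_arm = m_arm*g*(L/2) = 14.6*9.81*1.71/2 = 122.4582 N*m
tau_payload = tau_max - tau_arm = 269 - 122.4582 = 146.5418
m_payload = tau_payload / (g*L) = 146.5418 / (9.81*1.71) = 8.7357

8.7357 kg


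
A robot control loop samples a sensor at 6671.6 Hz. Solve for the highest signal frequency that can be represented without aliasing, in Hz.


f_max = f_s/2 = 6671.6/2 = 3335.8000

3335.8000 Hz


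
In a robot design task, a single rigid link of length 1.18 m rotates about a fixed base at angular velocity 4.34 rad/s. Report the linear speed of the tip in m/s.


v = L*omega = 1.18 * 4.34 = 5.1212

5.1212 m/s


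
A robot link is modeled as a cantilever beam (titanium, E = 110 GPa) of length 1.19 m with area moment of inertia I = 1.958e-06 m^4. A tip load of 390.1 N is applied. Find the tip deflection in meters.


delta = F*L^3/(3*E*I) = 390.1*1.19^3/(3*1.100e+11*1.958e-06)
      = 657.3805259/646140 = 0.0010

0.0010 m


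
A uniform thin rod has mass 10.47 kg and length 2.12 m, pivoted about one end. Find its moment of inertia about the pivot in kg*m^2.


I = (1/3)*m*L^2 = (1/3)*10.47*2.12^2 = 15.6855

15.6855 kg*m^2


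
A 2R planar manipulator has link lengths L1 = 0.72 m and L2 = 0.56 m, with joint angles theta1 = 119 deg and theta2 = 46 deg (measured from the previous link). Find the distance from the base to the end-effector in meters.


x = L1*cos(th1) + L2*cos(th1+th2) = -0.889981
y = L1*sin(th1) + L2*sin(th1+th2) = 0.774665
d = sqrt(x^2 + y^2) = sqrt(0.792066 + 0.600106) = 1.1799

1.1799 m


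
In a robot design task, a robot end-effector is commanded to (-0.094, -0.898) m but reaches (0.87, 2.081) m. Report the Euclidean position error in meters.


dx = 0.87 - (-0.094) = 0.9640, dy = 2.081 - (-0.898) = 2.9790
err = sqrt(0.929296 + 8.874441) = 3.1311

3.1311 m


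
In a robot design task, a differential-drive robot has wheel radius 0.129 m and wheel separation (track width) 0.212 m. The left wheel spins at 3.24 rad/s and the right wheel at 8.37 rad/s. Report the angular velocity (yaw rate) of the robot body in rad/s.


omega = r*(wR - wL)/L = 0.129*(8.37 - (3.24))/0.212 = 3.1216

3.1216 rad/s


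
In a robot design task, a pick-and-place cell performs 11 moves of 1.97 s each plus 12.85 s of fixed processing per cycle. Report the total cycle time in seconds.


T = 11*1.97 + 12.85 = 34.5200

34.5200 s


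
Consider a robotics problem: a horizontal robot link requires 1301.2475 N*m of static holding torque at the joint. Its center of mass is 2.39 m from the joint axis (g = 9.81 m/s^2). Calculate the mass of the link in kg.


m = tau / (g*L) = 1301.2475 / (9.81 * 2.39) = 55.5000

55.5000 kg


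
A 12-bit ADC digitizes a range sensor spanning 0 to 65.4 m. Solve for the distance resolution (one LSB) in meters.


res = range / 2^n = 65.4/2^12 = 65.4/4096 = 0.0160

0.0160 m


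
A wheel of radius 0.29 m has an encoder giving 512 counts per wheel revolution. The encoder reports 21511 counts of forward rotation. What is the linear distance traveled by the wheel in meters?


revs = 21511/512 = 42.013672
d = revs * 2*pi*r = 42.013672 * 2*pi*0.29 = 76.5541

76.5541 m


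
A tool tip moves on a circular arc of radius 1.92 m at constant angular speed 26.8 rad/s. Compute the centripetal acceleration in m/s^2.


a_c = omega^2 * r = 26.8^2 * 1.92 = 1379.0208

1379.0208 m/s^2


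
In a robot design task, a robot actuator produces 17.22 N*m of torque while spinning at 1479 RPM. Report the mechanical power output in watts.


omega = 1479 * 2*pi/60 = 154.880518 rad/s
P = tau * omega = 17.22 * 154.880518 = 2667.0425

2667.0425 W


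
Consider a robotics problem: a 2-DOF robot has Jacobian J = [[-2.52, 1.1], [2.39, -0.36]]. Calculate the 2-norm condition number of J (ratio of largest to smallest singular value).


JJ^T eigenvalues: trace(JJ^T) = 13.4021, det(JJ^T) = det(J)^2 = 2.96459524
s_max^2 = (13.4021 + sqrt(167.75790345))/2 = 13.17711948
s_min^2 = (13.4021 - sqrt(167.75790345))/2 = 0.22498052
kappa = s_max/s_min = sqrt(13.17711948/0.22498052) = 7.6531

7.6531


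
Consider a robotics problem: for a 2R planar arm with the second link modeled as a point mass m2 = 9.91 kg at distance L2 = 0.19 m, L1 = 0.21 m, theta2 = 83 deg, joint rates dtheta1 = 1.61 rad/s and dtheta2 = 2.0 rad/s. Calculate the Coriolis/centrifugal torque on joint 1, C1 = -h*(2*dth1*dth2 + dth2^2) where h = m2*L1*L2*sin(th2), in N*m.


h = m2*L1*L2*sin(th2) = 9.91*0.21*0.19*sin(83 deg) = 0.392462
C1 = -h*(2*1.61*2.0 + 2.0^2) = -0.392462*10.4400 = -4.0973

-4.0973 N*m


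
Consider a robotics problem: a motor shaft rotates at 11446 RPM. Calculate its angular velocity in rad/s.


omega = 11446 * 2*pi/60 = 1198.6223

1198.6223 rad/s


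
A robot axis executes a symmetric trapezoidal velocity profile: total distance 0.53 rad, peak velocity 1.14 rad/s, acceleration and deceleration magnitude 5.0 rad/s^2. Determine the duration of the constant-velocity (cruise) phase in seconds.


t_acc = v/a = 0.228000 s, d_acc = v^2/(2a) = 0.129960 rad each
d_cruise = 0.53 - 2*0.129960 = 0.270080 rad
t_cruise = d_cruise/v = 0.270080/1.14 = 0.2369

0.2369 s


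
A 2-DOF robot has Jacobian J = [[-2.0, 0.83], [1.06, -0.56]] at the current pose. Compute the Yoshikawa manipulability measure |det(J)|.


det(J) = -2.0*-0.56 - (0.83)*(1.06) = 0.2402
|det(J)| = 0.2402

0.2402


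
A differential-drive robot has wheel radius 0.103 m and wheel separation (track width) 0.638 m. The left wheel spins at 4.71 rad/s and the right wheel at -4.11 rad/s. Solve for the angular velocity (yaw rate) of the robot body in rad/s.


omega = r*(wR - wL)/L = 0.103*(-4.11 - (4.71))/0.638 = -1.4239

-1.4239 rad/s


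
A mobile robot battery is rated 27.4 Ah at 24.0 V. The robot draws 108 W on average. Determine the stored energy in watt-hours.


E = capacity * V = 27.4*24.0 = 657.6000

657.6000 Wh


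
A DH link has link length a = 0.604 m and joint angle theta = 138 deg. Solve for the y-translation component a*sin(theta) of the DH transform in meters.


a*sin(theta) = 0.604*sin(138 deg) = 0.4042

0.4042 m


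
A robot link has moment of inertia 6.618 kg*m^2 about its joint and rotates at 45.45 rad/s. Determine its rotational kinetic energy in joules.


KE = (1/2)*I*omega^2 = 0.5*6.618*45.45^2 = 6835.4096

6835.4096 J


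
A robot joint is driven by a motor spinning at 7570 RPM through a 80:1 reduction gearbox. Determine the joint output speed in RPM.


omega_joint = omega_motor / N = 7570 / 80 = 94.6250

94.6250 RPM


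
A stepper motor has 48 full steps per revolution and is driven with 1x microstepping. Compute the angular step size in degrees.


step = 360/(48*1) = 360/48 = 7.5000

7.5000 degrees


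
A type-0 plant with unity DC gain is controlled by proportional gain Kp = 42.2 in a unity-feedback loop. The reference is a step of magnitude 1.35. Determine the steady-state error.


e_ss = R/(1 + Kp) = 1.35/(1 + 42.2) = 1.35/43.2000 = 0.0312

0.0312


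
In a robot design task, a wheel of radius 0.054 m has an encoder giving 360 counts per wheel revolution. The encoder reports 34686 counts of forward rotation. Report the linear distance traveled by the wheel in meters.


revs = 34686/360 = 96.350000
d = revs * 2*pi*r = 96.350000 * 2*pi*0.054 = 32.6908

32.6908 m


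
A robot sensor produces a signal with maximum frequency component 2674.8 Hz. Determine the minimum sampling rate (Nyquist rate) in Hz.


f_s,min = 2*f_max = 2*2674.8 = 5349.6000

5349.6000 Hz


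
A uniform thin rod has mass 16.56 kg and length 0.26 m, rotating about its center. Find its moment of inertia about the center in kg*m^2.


I = (1/12)*m*L^2 = (1/12)*16.56*0.26^2 = 0.0933

0.0933 kg*m^2


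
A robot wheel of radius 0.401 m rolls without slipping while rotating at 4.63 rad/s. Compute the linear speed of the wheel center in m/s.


v = omega * r = 4.63 * 0.401 = 1.8566

1.8566 m/s


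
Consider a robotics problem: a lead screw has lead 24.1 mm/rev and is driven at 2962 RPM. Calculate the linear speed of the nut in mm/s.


v = lead * (RPM/60) = 24.1*2962/60 = 1189.7367

1189.7367 mm/s


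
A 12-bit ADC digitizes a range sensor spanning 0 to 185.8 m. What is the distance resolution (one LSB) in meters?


res = range / 2^n = 185.8/2^12 = 185.8/4096 = 0.0454

0.0454 m


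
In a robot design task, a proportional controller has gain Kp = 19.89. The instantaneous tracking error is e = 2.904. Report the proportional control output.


u_P = Kp * e = 19.89 * 2.904 = 57.7606

57.7606


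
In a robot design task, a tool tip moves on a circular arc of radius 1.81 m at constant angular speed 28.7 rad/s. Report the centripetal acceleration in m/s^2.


a_c = omega^2 * r = 28.7^2 * 1.81 = 1490.8789

1490.8789 m/s^2


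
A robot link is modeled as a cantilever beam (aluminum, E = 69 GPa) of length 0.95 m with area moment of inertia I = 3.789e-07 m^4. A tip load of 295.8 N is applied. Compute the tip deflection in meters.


delta = F*L^3/(3*E*I) = 295.8*0.95^3/(3*6.900e+10*3.789e-07)
      = 253.611525/78432.3 = 0.0032

0.0032 m


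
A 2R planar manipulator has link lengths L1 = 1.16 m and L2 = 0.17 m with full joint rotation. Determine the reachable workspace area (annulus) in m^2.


r_max = L1 + L2 = 1.3300, r_min = |L1 - L2| = 0.9900
A = pi*(r_max^2 - r_min^2) = pi*(1.7689 - 0.9801) = 2.4781

2.4781 m^2


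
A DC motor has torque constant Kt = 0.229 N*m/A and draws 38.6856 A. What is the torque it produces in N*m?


tau = Kt * I = 0.229*38.6856 = 8.8590

8.8590 N*m


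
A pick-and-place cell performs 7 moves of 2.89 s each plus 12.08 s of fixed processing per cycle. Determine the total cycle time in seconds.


T = 7*2.89 + 12.08 = 32.3100

32.3100 s


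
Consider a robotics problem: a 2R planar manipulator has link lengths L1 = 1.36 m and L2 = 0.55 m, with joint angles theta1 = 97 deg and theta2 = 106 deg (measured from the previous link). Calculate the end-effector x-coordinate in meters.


x = L1*cos(th1) + L2*cos(th1+th2) = 1.36*cos(97 deg) + 0.55*cos(203 deg) = -0.6720

-0.6720 m


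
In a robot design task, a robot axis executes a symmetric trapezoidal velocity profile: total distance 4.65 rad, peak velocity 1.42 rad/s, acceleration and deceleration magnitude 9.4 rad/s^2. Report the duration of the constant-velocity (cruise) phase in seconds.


t_acc = v/a = 0.151064 s, d_acc = v^2/(2a) = 0.107255 rad each
d_cruise = 4.65 - 2*0.107255 = 4.435490 rad
t_cruise = d_cruise/v = 4.435490/1.42 = 3.1236

3.1236 s


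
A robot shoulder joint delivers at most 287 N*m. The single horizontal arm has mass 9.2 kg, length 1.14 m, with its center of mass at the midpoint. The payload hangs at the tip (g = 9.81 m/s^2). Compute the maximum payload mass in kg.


tau_arm = m_arm*g*(L/2) = 9.2*9.81*1.14/2 = 51.4436 N*m
tau_payload = tau_max - tau_arm = 287 - 51.4436 = 235.5564
m_payload = tau_payload / (g*L) = 235.5564 / (9.81*1.14) = 21.0630

21.0630 kg


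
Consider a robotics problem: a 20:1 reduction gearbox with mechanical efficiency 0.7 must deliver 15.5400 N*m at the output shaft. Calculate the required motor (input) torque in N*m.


tau_in = tau_out / (N * eta) = 15.5400 / (20 * 0.7) = 1.1100

1.1100 N*m


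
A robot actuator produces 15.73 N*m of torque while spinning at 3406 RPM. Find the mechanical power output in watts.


omega = 3406 * 2*pi/60 = 356.675486 rad/s
P = tau * omega = 15.73 * 356.675486 = 5610.5054

5610.5054 W


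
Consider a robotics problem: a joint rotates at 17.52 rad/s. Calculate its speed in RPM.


RPM = 17.52 * 60/(2*pi) = 167.3037

167.3037 RPM


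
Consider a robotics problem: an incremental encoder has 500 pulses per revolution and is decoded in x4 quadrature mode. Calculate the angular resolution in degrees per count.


resolution = 360 / (PPR * 4) = 360 / 2000 = 0.1800

0.1800 degrees


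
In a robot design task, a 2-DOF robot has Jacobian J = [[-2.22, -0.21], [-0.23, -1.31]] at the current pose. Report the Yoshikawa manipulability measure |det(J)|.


det(J) = -2.22*-1.31 - (-0.21)*(-0.23) = 2.8599
|det(J)| = 2.8599

2.8599


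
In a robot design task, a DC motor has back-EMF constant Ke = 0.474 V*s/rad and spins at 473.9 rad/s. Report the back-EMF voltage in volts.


V_emf = Ke * omega = 0.474*473.9 = 224.6286

224.6286 V


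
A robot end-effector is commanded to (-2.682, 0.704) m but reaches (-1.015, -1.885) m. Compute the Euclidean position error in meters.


dx = -1.015 - (-2.682) = 1.6670, dy = -1.885 - (0.704) = -2.5890
err = sqrt(2.778889 + 6.702921) = 3.0793

3.0793 m


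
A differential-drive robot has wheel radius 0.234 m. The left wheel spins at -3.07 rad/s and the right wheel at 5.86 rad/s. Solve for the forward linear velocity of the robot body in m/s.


v = r*(wR + wL)/2 = 0.234*(5.86 + -3.07)/2 = 0.3264

0.3264 m/s


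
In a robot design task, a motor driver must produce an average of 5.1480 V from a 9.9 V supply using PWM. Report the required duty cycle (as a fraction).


D = V_avg/V_supply = 5.1480/9.9 = 0.5200

0.5200


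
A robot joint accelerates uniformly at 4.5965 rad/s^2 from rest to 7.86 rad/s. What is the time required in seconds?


t = delta_omega / alpha = 7.86 / 4.5965 = 1.7100

1.7100 s


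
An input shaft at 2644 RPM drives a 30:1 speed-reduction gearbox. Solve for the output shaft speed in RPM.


omega_out = omega_in / N = 2644 / 30 = 88.1333

88.1333 RPM


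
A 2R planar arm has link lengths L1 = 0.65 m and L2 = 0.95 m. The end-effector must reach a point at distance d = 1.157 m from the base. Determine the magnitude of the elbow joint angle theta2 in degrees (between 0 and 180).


cos(th2) = (d^2 - L1^2 - L2^2)/(2*L1*L2) = (1.157^2 - 0.65^2 - 0.95^2)/(2*0.65*0.95) = 0.01105182
th2 = acos(0.01105182) = 89.3668 deg

89.3668 degrees


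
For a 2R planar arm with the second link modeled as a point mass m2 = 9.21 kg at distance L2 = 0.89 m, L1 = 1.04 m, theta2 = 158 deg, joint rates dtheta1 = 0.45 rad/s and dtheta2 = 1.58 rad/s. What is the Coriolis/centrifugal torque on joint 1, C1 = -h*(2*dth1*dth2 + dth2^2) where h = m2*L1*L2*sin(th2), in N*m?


h = m2*L1*L2*sin(th2) = 9.21*1.04*0.89*sin(158 deg) = 3.193437
C1 = -h*(2*0.45*1.58 + 1.58^2) = -3.193437*3.9184 = -12.5132

-12.5132 N*m


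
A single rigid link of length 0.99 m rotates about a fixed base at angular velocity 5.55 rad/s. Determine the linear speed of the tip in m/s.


v = L*omega = 0.99 * 5.55 = 5.4945

5.4945 m/s


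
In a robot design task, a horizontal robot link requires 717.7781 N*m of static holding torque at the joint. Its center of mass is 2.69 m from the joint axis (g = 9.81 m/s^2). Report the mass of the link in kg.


m = tau / (g*L) = 717.7781 / (9.81 * 2.69) = 27.2000

27.2000 kg


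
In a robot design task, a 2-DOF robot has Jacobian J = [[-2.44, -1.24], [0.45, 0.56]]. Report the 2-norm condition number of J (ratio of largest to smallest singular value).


JJ^T eigenvalues: trace(JJ^T) = 8.0073, det(JJ^T) = det(J)^2 = 0.65351056
s_max^2 = (8.0073 + sqrt(61.50281105))/2 = 7.92483640
s_min^2 = (8.0073 - sqrt(61.50281105))/2 = 0.08246360
kappa = s_max/s_min = sqrt(7.92483640/0.08246360) = 9.8031

9.8031


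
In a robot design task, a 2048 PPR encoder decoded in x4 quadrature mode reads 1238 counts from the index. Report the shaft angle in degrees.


angle = counts * 360 / (PPR*4) = 1238 * 360 / 8192 = 54.4043

54.4043 degrees


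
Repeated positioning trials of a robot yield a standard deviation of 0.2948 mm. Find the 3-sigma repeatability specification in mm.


repeatability = 3*sigma = 3*0.2948 = 0.8844

0.8844 mm


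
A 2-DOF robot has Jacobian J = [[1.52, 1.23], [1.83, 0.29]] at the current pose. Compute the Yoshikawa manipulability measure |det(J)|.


det(J) = 1.52*0.29 - (1.23)*(1.83) = -1.8101
|det(J)| = 1.8101

1.8101


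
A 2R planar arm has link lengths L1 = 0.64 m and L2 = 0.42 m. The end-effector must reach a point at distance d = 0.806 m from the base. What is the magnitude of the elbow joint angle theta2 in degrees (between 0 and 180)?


cos(th2) = (d^2 - L1^2 - L2^2)/(2*L1*L2) = (0.806^2 - 0.64^2 - 0.42^2)/(2*0.64*0.42) = 0.11837054
th2 = acos(0.11837054) = 83.2019 deg

83.2019 degrees


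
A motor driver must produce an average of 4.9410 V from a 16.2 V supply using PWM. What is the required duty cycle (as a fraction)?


D = V_avg/V_supply = 4.9410/16.2 = 0.3050

0.3050


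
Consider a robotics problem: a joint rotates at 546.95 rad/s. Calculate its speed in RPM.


RPM = 546.95 * 60/(2*pi) = 5222.9878

5222.9878 RPM


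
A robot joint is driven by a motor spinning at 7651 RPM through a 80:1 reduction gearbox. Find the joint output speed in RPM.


omega_joint = omega_motor / N = 7651 / 80 = 95.6375

95.6375 RPM


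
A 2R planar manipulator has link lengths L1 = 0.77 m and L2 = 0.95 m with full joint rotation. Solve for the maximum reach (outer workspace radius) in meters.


r_max = L1 + L2 = 0.77 + 0.95 = 1.7200

1.7200 m


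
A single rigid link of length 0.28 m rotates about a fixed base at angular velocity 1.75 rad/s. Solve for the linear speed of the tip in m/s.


v = L*omega = 0.28 * 1.75 = 0.4900

0.4900 m/s


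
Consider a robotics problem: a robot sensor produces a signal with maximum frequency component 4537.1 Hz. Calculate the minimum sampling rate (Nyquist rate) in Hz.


f_s,min = 2*f_max = 2*4537.1 = 9074.2000

9074.2000 Hz


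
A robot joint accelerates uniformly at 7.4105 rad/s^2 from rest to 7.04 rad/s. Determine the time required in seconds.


t = delta_omega / alpha = 7.04 / 7.4105 = 0.9500

0.9500 s


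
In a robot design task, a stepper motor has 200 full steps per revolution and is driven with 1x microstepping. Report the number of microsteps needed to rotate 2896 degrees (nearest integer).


step_size = 360/(200*1) = 360/200 = 1.800000 deg
n = 2896/(360/200) = 2896*200/360 = 1608.8889 -> 1609

1609 steps


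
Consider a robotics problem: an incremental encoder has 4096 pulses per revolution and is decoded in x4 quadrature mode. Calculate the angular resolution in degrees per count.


resolution = 360 / (PPR * 4) = 360 / 16384 = 0.0220

0.0220 degrees


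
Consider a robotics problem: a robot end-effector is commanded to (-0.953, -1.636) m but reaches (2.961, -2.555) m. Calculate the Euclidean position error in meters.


dx = 2.961 - (-0.953) = 3.9140, dy = -2.555 - (-1.636) = -0.9190
err = sqrt(15.319396 + 0.844561) = 4.0204

4.0204 m


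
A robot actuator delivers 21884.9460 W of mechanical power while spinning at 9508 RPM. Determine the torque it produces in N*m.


omega = 9508 * 2*pi/60 = 995.675432 rad/s
tau = P / omega = 21884.9460 / 995.675432 = 21.9800

21.9800 N*m


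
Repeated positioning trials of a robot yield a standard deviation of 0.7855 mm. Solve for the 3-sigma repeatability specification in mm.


repeatability = 3*sigma = 3*0.7855 = 2.3565

2.3565 mm


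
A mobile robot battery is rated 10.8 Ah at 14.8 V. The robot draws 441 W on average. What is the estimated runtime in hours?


E = 10.8*14.8 = 159.8400 Wh
t = E/P = 159.8400/441 = 0.3624

0.3624 hours


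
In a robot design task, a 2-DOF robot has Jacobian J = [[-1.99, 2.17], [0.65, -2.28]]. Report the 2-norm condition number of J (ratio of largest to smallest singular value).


JJ^T eigenvalues: trace(JJ^T) = 14.2899, det(JJ^T) = det(J)^2 = 9.77625289
s_max^2 = (14.2899 + sqrt(165.09623045))/2 = 13.56943890
s_min^2 = (14.2899 - sqrt(165.09623045))/2 = 0.72046110
kappa = s_max/s_min = sqrt(13.56943890/0.72046110) = 4.3399

4.3399


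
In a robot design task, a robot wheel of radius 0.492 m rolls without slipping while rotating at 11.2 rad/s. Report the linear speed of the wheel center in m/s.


v = omega * r = 11.2 * 0.492 = 5.5104

5.5104 m/s


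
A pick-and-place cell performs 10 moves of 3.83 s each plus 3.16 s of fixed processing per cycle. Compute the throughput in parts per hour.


T_cycle = 10*3.83 + 3.16 = 41.4600 s
rate = 3600/T = 86.8307

86.8307 parts/hour


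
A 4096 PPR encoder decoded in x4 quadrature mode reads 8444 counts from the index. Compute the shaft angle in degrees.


angle = counts * 360 / (PPR*4) = 8444 * 360 / 16384 = 185.5371

185.5371 degrees


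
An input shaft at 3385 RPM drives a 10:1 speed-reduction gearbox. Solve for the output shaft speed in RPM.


omega_out = omega_in / N = 3385 / 10 = 338.5000

338.5000 RPM


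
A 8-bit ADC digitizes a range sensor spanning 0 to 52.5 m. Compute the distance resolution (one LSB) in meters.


res = range / 2^n = 52.5/2^8 = 52.5/256 = 0.2051

0.2051 m


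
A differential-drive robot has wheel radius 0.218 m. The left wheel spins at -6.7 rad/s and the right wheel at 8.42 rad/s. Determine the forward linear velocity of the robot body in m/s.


v = r*(wR + wL)/2 = 0.218*(8.42 + -6.7)/2 = 0.1875

0.1875 m/s


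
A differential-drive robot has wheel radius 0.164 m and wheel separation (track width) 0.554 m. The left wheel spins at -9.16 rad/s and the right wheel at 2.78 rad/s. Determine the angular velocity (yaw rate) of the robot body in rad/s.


omega = r*(wR - wL)/L = 0.164*(2.78 - (-9.16))/0.554 = 3.5346

3.5346 rad/s


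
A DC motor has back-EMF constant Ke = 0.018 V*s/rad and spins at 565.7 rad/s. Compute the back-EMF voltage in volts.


V_emf = Ke * omega = 0.018*565.7 = 10.1826

10.1826 V


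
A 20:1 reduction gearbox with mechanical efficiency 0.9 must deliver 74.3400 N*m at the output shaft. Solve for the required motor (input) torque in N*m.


tau_in = tau_out / (N * eta) = 74.3400 / (20 * 0.9) = 4.1300

4.1300 N*m


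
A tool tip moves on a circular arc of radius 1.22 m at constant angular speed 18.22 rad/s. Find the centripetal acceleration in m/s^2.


a_c = omega^2 * r = 18.22^2 * 1.22 = 405.0014

405.0014 m/s^2


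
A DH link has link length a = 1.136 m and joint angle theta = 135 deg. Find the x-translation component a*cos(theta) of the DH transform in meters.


a*cos(theta) = 1.136*cos(135 deg) = -0.8033

-0.8033 m


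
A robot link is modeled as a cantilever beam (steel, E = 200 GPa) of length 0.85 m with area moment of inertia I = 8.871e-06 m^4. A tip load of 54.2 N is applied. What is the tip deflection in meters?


delta = F*L^3/(3*E*I) = 54.2*0.85^3/(3*2.000e+11*8.871e-06)
      = 33.285575/5322600 = 6.2536e-06

6.2536e-06 m


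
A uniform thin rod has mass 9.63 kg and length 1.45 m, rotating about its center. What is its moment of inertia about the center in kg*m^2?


I = (1/12)*m*L^2 = (1/12)*9.63*1.45^2 = 1.6873

1.6873 kg*m^2


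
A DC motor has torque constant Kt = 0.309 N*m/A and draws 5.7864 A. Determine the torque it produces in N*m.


tau = Kt * I = 0.309*5.7864 = 1.7880

1.7880 N*m


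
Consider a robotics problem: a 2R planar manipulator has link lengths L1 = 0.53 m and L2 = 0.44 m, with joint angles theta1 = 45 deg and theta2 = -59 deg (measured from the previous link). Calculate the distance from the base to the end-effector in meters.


x = L1*cos(th1) + L2*cos(th1+th2) = 0.801697
y = L1*sin(th1) + L2*sin(th1+th2) = 0.268321
d = sqrt(x^2 + y^2) = sqrt(0.642718 + 0.071996) = 0.8454

0.8454 m


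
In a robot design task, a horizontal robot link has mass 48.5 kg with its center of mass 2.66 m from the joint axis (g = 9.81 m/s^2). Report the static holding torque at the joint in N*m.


tau = m*g*L = 48.5 * 9.81 * 2.66 = 1265.5881

1265.5881 N*m


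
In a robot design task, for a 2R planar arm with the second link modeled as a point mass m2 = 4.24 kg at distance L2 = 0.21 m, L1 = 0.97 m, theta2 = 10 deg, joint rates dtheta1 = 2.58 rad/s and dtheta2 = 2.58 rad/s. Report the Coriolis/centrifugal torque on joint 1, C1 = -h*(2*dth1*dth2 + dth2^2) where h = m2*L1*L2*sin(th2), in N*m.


h = m2*L1*L2*sin(th2) = 4.24*0.97*0.21*sin(10 deg) = 0.149978
C1 = -h*(2*2.58*2.58 + 2.58^2) = -0.149978*19.9692 = -2.9949

-2.9949 N*m


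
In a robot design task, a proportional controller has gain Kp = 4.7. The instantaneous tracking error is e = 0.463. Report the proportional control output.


u_P = Kp * e = 4.7 * 0.463 = 2.1761

2.1761


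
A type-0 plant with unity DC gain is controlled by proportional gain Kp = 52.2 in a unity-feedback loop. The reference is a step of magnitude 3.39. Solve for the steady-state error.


e_ss = R/(1 + Kp) = 3.39/(1 + 52.2) = 3.39/53.2000 = 0.0637

0.0637


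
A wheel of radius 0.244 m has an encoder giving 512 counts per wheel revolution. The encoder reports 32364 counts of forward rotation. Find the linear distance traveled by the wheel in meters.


revs = 32364/512 = 63.210938
d = revs * 2*pi*r = 63.210938 * 2*pi*0.244 = 96.9085

96.9085 m


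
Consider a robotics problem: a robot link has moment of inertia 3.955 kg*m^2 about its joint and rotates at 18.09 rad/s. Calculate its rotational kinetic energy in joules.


KE = (1/2)*I*omega^2 = 0.5*3.955*18.09^2 = 647.1331

647.1331 J


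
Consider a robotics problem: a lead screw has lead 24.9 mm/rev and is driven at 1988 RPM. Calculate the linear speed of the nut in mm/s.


v = lead * (RPM/60) = 24.9*1988/60 = 825.0200

825.0200 mm/s


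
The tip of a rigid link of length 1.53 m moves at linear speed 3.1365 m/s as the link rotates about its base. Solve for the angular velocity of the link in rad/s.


omega = v / L = 3.1365 / 1.53 = 2.0500

2.0500 rad/s


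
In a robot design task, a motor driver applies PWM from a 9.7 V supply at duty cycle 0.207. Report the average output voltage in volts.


V_avg = V_supply * D = 9.7*0.207 = 2.0079

2.0079 V


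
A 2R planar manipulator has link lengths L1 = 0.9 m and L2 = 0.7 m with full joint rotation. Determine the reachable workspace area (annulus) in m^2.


r_max = L1 + L2 = 1.6000, r_min = |L1 - L2| = 0.2000
A = pi*(r_max^2 - r_min^2) = pi*(2.5600 - 0.0400) = 7.9168

7.9168 m^2


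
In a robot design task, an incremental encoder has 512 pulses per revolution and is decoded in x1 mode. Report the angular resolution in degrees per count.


resolution = 360 / (PPR * 1) = 360 / 512 = 0.7031

0.7031 degrees


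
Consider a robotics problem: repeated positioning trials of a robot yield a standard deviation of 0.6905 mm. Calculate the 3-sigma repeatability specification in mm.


repeatability = 3*sigma = 3*0.6905 = 2.0715

2.0715 mm


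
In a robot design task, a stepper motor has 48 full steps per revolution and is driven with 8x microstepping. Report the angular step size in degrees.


step = 360/(48*8) = 360/384 = 0.9375

0.9375 degrees


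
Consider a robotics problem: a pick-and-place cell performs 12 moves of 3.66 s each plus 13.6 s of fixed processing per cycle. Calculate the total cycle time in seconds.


T = 12*3.66 + 13.6 = 57.5200

57.5200 s


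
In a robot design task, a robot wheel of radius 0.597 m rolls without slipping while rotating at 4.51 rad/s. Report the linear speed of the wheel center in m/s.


v = omega * r = 4.51 * 0.597 = 2.6925

2.6925 m/s


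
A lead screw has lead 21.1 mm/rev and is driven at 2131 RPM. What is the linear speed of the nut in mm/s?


v = lead * (RPM/60) = 21.1*2131/60 = 749.4017

749.4017 mm/s


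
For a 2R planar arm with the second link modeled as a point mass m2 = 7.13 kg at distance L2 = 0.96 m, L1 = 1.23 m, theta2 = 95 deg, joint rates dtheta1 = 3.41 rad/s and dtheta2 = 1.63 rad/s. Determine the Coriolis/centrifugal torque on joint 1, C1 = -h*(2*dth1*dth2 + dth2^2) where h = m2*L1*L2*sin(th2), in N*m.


h = m2*L1*L2*sin(th2) = 7.13*1.23*0.96*sin(95 deg) = 8.387067
C1 = -h*(2*3.41*1.63 + 1.63^2) = -8.387067*13.7735 = -115.5193

-115.5193 N*m


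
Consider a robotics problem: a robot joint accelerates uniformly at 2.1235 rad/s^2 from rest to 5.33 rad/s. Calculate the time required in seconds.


t = delta_omega / alpha = 5.33 / 2.1235 = 2.5100

2.5100 s


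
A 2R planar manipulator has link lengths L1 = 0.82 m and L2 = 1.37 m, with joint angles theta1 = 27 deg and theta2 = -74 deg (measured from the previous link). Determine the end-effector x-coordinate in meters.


x = L1*cos(th1) + L2*cos(th1+th2) = 0.82*cos(27 deg) + 1.37*cos(-47 deg) = 1.6650

1.6650 m


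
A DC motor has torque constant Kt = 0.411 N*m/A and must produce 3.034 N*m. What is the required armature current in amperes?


I = tau / Kt = 3.034/0.411 = 7.3820

7.3820 A


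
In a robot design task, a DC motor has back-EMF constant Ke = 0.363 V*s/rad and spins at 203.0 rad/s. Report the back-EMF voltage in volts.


V_emf = Ke * omega = 0.363*203.0 = 73.6890

73.6890 V


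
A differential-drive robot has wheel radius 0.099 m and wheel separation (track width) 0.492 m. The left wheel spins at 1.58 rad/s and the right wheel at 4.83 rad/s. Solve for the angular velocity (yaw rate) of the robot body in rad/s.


omega = r*(wR - wL)/L = 0.099*(4.83 - (1.58))/0.492 = 0.6540

0.6540 rad/s


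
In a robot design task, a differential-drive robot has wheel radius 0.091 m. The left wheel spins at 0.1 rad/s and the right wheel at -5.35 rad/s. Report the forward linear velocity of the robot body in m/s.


v = r*(wR + wL)/2 = 0.091*(-5.35 + 0.1)/2 = -0.2389

-0.2389 m/s


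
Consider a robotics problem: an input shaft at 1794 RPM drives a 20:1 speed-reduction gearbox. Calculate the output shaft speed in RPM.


omega_out = omega_in / N = 1794 / 20 = 89.7000

89.7000 RPM


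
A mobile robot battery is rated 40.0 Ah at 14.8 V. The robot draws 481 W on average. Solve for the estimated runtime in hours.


E = 40.0*14.8 = 592.0000 Wh
t = E/P = 592.0000/481 = 1.2308

1.2308 hours


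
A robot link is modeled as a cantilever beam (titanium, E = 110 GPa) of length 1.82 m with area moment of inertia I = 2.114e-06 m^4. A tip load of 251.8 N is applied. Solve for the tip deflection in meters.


delta = F*L^3/(3*E*I) = 251.8*1.82^3/(3*1.100e+11*2.114e-06)
      = 1517.9934224/697620 = 0.0022

0.0022 m


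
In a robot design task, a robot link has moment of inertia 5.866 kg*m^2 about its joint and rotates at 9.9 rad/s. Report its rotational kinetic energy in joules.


KE = (1/2)*I*omega^2 = 0.5*5.866*9.9^2 = 287.4633

287.4633 J


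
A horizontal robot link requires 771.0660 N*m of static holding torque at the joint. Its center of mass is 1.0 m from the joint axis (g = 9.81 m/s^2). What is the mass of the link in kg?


m = tau / (g*L) = 771.0660 / (9.81 * 1.0) = 78.6000

78.6000 kg


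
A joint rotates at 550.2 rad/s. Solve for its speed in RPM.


RPM = 550.2 * 60/(2*pi) = 5254.0230

5254.0230 RPM


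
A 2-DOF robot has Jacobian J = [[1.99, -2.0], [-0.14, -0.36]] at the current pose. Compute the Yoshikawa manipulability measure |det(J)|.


det(J) = 1.99*-0.36 - (-2.0)*(-0.14) = -0.9964
|det(J)| = 0.9964

0.9964


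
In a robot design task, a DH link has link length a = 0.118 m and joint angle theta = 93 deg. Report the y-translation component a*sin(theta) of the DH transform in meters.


a*sin(theta) = 0.118*sin(93 deg) = 0.1178

0.1178 m


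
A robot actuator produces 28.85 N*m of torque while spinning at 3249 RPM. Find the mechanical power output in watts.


omega = 3249 * 2*pi/60 = 340.234484 rad/s
P = tau * omega = 28.85 * 340.234484 = 9815.7649

9815.7649 W


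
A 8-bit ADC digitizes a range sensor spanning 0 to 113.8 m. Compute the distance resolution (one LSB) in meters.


res = range / 2^n = 113.8/2^8 = 113.8/256 = 0.4445

0.4445 m
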